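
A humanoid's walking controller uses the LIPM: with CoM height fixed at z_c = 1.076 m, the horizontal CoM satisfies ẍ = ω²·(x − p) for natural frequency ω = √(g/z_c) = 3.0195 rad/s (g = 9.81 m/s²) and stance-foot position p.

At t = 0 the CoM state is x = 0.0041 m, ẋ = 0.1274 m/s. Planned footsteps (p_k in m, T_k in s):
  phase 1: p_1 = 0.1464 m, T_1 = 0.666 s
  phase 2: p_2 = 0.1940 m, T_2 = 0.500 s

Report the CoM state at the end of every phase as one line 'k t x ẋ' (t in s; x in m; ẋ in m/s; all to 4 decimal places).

1 0.6660 -0.2399 -1.0918
2 1.1660 -1.6140 -5.4110

phase 1: p=0.1464, T=0.666, ωT=2.010987, cosh=3.802272, sinh=3.668415; start (x,ẋ)=(0.004100, 0.127400) → end (x,ẋ)=(-0.239884, -1.091816)
phase 2: p=0.1940, T=0.500, ωT=1.509750, cosh=2.373282, sinh=2.152317; start (x,ẋ)=(-0.239884, -1.091816) → end (x,ẋ)=(-1.613982, -5.410966)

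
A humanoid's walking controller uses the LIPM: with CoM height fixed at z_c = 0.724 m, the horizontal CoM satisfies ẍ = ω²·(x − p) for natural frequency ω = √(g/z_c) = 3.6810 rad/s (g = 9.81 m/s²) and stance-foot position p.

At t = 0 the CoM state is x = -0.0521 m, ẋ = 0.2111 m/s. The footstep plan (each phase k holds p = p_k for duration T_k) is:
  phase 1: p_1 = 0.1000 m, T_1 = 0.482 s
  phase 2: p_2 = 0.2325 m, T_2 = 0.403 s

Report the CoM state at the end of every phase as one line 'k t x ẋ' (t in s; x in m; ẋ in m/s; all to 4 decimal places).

1 0.4820 -0.1971 -0.9628
2 0.8850 -1.3099 -5.5371

phase 1: p=0.1000, T=0.482, ωT=1.774242, cosh=3.032711, sinh=2.863099; start (x,ẋ)=(-0.052100, 0.211100) → end (x,ẋ)=(-0.197081, -0.962787)
phase 2: p=0.2325, T=0.403, ωT=1.483443, cosh=2.317476, sinh=2.090621; start (x,ẋ)=(-0.197081, -0.962787) → end (x,ẋ)=(-1.309857, -5.537107)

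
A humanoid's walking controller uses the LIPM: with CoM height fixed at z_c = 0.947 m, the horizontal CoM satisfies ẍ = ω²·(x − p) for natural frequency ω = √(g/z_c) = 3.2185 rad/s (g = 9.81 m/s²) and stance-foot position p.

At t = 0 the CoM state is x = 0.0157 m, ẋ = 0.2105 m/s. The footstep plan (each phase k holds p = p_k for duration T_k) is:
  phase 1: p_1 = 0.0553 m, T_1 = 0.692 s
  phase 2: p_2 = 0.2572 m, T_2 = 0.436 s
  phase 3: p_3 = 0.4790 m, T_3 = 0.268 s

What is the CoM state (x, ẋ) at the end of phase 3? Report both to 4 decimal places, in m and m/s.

x = 0.3386, ẋ = -0.0793

phase 1: p=0.0553, T=0.692, ωT=2.227202, cosh=4.690856, sinh=4.583026; start (x,ẋ)=(0.015700, 0.210500) → end (x,ẋ)=(0.169286, 0.403307)
phase 2: p=0.2572, T=0.436, ωT=1.403266, cosh=2.157129, sinh=1.911337; start (x,ẋ)=(0.169286, 0.403307) → end (x,ẋ)=(0.307066, 0.329172)
phase 3: p=0.4790, T=0.268, ωT=0.862558, cosh=1.395647, sinh=0.973566; start (x,ẋ)=(0.307066, 0.329172) → end (x,ẋ)=(0.338613, -0.079333)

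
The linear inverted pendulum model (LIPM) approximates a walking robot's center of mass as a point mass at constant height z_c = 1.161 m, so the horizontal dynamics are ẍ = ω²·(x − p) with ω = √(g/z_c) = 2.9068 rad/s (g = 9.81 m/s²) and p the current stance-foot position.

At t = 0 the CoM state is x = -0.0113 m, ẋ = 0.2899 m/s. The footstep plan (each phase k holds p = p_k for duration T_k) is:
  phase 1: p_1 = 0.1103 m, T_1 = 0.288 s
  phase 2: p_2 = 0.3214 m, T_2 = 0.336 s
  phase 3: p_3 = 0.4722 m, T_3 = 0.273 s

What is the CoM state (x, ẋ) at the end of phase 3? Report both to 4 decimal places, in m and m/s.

x = -0.5229, ẋ = -2.5424

phase 1: p=0.1103, T=0.288, ωT=0.837158, cosh=1.371367, sinh=0.938428; start (x,ẋ)=(-0.011300, 0.289900) → end (x,ẋ)=(0.037133, 0.065856)
phase 2: p=0.3214, T=0.336, ωT=0.976685, cosh=1.516098, sinh=1.139540; start (x,ẋ)=(0.037133, 0.065856) → end (x,ẋ)=(-0.083760, -0.841767)
phase 3: p=0.4722, T=0.273, ωT=0.793556, cosh=1.331740, sinh=0.879506; start (x,ẋ)=(-0.083760, -0.841767) → end (x,ẋ)=(-0.522886, -2.542353)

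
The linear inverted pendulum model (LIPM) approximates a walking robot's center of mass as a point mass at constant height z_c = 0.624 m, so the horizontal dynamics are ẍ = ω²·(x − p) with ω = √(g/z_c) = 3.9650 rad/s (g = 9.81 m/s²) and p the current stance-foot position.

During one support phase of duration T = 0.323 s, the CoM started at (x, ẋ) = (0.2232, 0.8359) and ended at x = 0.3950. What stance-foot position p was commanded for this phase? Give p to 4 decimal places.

p = 0.4132

ωT = 3.9650·0.323 = 1.280695; cosh(ωT) = 1.938492, sinh(ωT) = 1.660648
x(T) = p + (x₀−p)·cosh(ωT) + (ẋ₀/ω)·sinh(ωT) ⇒ p·(1 − cosh) = x(T) − x₀·cosh − (ẋ₀/ω)·sinh
numerator   = 0.3950 − (0.2232)·1.938492 − (0.8359/3.9650)·1.660648 = -0.387769
denominator = 1 − 1.938492 = -0.938492
p = -0.387769 / -0.938492 = 0.4132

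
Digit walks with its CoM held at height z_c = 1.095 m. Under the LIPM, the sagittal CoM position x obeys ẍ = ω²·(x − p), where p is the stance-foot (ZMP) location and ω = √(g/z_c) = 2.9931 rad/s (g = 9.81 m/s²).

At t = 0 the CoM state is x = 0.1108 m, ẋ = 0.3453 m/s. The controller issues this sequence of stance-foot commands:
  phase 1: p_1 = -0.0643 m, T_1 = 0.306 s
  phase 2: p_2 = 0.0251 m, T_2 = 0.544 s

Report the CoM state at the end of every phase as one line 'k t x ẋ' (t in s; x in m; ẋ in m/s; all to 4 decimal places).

1 0.3060 0.3106 1.0505
2 0.8500 1.6401 4.8722

phase 1: p=-0.0643, T=0.306, ωT=0.915889, cosh=1.449578, sinh=1.049417; start (x,ẋ)=(0.110800, 0.345300) → end (x,ẋ)=(0.310587, 1.050530)
phase 2: p=0.0251, T=0.544, ωT=1.628246, cosh=2.645603, sinh=2.449329; start (x,ẋ)=(0.310587, 1.050530) → end (x,ẋ)=(1.640062, 4.872219)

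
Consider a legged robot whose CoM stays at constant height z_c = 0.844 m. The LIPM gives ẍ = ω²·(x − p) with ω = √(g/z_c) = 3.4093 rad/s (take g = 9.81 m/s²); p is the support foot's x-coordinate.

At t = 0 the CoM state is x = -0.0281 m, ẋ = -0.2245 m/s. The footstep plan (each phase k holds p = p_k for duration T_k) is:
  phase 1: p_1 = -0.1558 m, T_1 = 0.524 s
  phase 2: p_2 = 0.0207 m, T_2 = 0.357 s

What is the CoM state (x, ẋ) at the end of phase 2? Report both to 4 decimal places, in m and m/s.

x = 0.3247, ẋ = 1.1819

phase 1: p=-0.1558, T=0.524, ωT=1.786473, cosh=3.067958, sinh=2.900408; start (x,ẋ)=(-0.028100, -0.224500) → end (x,ẋ)=(0.044988, 0.573987)
phase 2: p=0.0207, T=0.357, ωT=1.217120, cosh=1.836764, sinh=1.540683; start (x,ẋ)=(0.044988, 0.573987) → end (x,ẋ)=(0.324700, 1.181858)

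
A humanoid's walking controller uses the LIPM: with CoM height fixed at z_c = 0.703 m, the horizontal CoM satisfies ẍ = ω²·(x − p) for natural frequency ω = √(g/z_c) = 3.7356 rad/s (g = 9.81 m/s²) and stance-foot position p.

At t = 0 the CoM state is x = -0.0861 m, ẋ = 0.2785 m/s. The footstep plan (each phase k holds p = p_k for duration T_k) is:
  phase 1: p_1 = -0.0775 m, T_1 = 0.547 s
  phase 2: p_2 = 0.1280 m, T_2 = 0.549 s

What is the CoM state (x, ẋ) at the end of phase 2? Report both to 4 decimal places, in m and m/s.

phase 1: p=-0.0775, T=0.547, ωT=2.043373, cosh=3.923093, sinh=3.793502; start (x,ẋ)=(-0.086100, 0.278500) → end (x,ẋ)=(0.171578, 0.970711)
phase 2: p=0.1280, T=0.549, ωT=2.050844, cosh=3.951545, sinh=3.822918; start (x,ẋ)=(0.171578, 0.970711) → end (x,ẋ)=(1.293602, 4.458142)

x = 1.2936, ẋ = 4.4581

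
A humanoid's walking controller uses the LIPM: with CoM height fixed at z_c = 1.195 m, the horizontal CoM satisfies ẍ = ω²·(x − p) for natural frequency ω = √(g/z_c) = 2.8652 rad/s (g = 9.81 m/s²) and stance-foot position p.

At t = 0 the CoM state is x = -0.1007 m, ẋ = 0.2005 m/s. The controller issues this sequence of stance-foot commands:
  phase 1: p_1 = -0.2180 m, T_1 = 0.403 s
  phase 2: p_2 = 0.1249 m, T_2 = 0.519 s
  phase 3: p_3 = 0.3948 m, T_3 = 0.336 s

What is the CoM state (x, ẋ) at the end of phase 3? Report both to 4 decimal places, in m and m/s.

phase 1: p=-0.2180, T=0.403, ωT=1.154676, cosh=1.744077, sinh=1.428917; start (x,ẋ)=(-0.100700, 0.200500) → end (x,ẋ)=(0.086572, 0.829929)
phase 2: p=0.1249, T=0.519, ωT=1.487039, cosh=2.325008, sinh=2.098967; start (x,ẋ)=(0.086572, 0.829929) → end (x,ẋ)=(0.643772, 1.699092)
phase 3: p=0.3948, T=0.336, ωT=0.962707, cosh=1.500317, sinh=1.118459; start (x,ẋ)=(0.643772, 1.699092) → end (x,ẋ)=(1.431594, 3.347035)

x = 1.4316, ẋ = 3.3470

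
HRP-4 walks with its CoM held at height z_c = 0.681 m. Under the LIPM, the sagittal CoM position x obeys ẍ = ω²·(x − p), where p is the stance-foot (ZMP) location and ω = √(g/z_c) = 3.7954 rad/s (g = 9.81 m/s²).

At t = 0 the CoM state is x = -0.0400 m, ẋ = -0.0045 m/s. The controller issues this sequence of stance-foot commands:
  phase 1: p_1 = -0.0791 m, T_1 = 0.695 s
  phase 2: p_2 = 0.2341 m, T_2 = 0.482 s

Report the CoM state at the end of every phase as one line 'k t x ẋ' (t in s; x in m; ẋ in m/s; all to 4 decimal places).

1 0.6950 0.1874 1.0006
2 1.1770 0.8850 2.6593

phase 1: p=-0.0791, T=0.695, ωT=2.637803, cosh=7.026984, sinh=6.955466; start (x,ẋ)=(-0.040000, -0.004500) → end (x,ẋ)=(0.187408, 1.000571)
phase 2: p=0.2341, T=0.482, ωT=1.829383, cosh=3.195276, sinh=3.034764; start (x,ẋ)=(0.187408, 1.000571) → end (x,ẋ)=(0.884954, 2.659299)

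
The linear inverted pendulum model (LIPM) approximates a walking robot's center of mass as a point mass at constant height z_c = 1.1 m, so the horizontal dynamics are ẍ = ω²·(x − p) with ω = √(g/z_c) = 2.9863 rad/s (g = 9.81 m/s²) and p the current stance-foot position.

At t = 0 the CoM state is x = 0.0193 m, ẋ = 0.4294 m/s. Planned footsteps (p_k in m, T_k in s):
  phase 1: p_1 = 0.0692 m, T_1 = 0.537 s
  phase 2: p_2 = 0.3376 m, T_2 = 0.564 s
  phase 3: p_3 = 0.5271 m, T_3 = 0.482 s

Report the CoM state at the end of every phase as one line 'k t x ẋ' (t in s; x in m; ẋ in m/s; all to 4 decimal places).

phase 1: p=0.0692, T=0.537, ωT=1.603643, cosh=2.586136, sinh=2.384974; start (x,ẋ)=(0.019300, 0.429400) → end (x,ẋ)=(0.283087, 0.755087)
phase 2: p=0.3376, T=0.564, ωT=1.684273, cosh=2.787056, sinh=2.601477; start (x,ẋ)=(0.283087, 0.755087) → end (x,ẋ)=(0.843454, 1.680970)
phase 3: p=0.5271, T=0.482, ωT=1.439397, cosh=2.227610, sinh=1.990540; start (x,ẋ)=(0.843454, 1.680970) → end (x,ẋ)=(2.352275, 5.625062)

1 0.5370 0.2831 0.7551
2 1.1010 0.8435 1.6810
3 1.5830 2.3523 5.6251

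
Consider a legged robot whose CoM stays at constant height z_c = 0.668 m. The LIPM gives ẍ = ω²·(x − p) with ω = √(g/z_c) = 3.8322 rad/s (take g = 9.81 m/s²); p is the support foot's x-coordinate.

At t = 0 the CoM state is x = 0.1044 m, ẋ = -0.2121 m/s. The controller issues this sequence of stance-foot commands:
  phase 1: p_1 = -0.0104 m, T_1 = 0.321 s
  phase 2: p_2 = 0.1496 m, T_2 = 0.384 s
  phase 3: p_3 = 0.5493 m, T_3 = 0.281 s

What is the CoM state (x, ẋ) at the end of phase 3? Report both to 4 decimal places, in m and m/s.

x = 0.1679, ẋ = -0.9066

phase 1: p=-0.0104, T=0.321, ωT=1.230136, cosh=1.856974, sinh=1.564721; start (x,ẋ)=(0.104400, -0.212100) → end (x,ẋ)=(0.116178, 0.294514)
phase 2: p=0.1496, T=0.384, ωT=1.471565, cosh=2.292806, sinh=2.063240; start (x,ẋ)=(0.116178, 0.294514) → end (x,ẋ)=(0.231536, 0.411006)
phase 3: p=0.5493, T=0.281, ωT=1.076848, cosh=1.638040, sinh=1.297373; start (x,ẋ)=(0.231536, 0.411006) → end (x,ẋ)=(0.167933, -0.906613)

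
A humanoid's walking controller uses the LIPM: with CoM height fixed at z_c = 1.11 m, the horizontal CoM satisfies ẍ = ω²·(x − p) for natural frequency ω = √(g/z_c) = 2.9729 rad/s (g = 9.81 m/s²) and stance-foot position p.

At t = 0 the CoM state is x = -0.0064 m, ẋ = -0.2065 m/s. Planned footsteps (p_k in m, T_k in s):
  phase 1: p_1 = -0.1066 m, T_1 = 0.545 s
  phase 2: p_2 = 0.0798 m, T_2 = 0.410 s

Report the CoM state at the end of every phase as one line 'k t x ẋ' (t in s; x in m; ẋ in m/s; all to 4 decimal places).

1 0.5450 -0.0121 0.1810
2 0.9550 0.0047 -0.0889

phase 1: p=-0.1066, T=0.545, ωT=1.620231, cosh=2.626054, sinh=2.428201; start (x,ẋ)=(-0.006400, -0.206500) → end (x,ẋ)=(-0.012134, 0.181043)
phase 2: p=0.0798, T=0.410, ωT=1.218889, cosh=1.839493, sinh=1.543934; start (x,ẋ)=(-0.012134, 0.181043) → end (x,ẋ)=(0.004710, -0.088946)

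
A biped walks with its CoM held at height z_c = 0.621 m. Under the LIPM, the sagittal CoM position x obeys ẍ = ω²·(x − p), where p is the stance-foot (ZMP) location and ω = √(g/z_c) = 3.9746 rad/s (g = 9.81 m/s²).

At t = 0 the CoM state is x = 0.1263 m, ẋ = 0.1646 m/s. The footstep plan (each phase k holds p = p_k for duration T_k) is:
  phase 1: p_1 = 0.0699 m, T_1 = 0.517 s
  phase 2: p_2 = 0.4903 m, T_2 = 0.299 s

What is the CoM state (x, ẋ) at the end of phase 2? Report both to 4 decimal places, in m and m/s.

phase 1: p=0.0699, T=0.517, ωT=2.054868, cosh=3.966959, sinh=3.838850; start (x,ẋ)=(0.126300, 0.164600) → end (x,ẋ)=(0.452615, 1.513507)
phase 2: p=0.4903, T=0.299, ωT=1.188405, cosh=1.793275, sinh=1.488569; start (x,ẋ)=(0.452615, 1.513507) → end (x,ẋ)=(0.989559, 2.491170)

x = 0.9896, ẋ = 2.4912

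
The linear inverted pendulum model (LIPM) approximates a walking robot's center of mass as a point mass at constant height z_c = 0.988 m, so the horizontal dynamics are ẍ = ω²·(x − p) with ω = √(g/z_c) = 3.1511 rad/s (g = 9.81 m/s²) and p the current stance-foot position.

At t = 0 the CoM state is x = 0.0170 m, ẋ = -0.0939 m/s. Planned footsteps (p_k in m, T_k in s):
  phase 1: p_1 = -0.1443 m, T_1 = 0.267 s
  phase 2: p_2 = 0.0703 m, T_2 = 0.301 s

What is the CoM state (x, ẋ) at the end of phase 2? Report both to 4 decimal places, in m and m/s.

x = 0.1614, ẋ = 0.4485

phase 1: p=-0.1443, T=0.267, ωT=0.841344, cosh=1.375306, sinh=0.944175; start (x,ẋ)=(0.017000, -0.093900) → end (x,ẋ)=(0.049401, 0.350757)
phase 2: p=0.0703, T=0.301, ωT=0.948481, cosh=1.484557, sinh=1.097228; start (x,ẋ)=(0.049401, 0.350757) → end (x,ẋ)=(0.161410, 0.448462)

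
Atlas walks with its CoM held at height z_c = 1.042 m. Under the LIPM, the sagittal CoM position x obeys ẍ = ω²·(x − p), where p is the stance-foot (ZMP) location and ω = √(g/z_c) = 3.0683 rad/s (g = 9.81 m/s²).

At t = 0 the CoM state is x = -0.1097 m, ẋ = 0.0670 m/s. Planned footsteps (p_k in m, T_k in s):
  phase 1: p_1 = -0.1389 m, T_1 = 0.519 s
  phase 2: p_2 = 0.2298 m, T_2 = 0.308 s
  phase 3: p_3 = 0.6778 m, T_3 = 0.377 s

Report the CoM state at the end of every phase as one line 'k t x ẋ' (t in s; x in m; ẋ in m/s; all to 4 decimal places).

phase 1: p=-0.1389, T=0.519, ωT=1.592448, cosh=2.559597, sinh=2.356170; start (x,ẋ)=(-0.109700, 0.067000) → end (x,ẋ)=(-0.012710, 0.382593)
phase 2: p=0.2298, T=0.308, ωT=0.945036, cosh=1.480786, sinh=1.092121; start (x,ẋ)=(-0.012710, 0.382593) → end (x,ẋ)=(0.006873, -0.246102)
phase 3: p=0.6778, T=0.377, ωT=1.156749, cosh=1.747043, sinh=1.432537; start (x,ẋ)=(0.006873, -0.246102) → end (x,ẋ)=(-0.609239, -3.378977)

1 0.5190 -0.0127 0.3826
2 0.8270 0.0069 -0.2461
3 1.2040 -0.6092 -3.3790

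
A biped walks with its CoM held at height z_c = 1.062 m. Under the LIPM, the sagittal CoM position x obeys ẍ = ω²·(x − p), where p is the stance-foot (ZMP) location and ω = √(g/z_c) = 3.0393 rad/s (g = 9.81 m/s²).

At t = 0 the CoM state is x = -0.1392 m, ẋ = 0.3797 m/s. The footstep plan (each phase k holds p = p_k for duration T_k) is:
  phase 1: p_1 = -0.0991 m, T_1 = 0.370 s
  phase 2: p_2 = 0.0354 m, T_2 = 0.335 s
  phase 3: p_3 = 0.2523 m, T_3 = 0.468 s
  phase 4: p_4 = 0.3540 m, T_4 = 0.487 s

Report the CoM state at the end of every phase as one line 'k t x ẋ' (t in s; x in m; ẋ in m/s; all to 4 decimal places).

1 0.3700 0.0047 0.4784
2 0.7050 0.1767 0.6361
3 1.1730 0.4953 0.9473
4 1.6600 1.3297 3.0833

phase 1: p=-0.0991, T=0.370, ωT=1.124541, cosh=1.701802, sinh=1.377001; start (x,ẋ)=(-0.139200, 0.379700) → end (x,ẋ)=(0.004687, 0.478351)
phase 2: p=0.0354, T=0.335, ωT=1.018166, cosh=1.564685, sinh=1.203427; start (x,ẋ)=(0.004687, 0.478351) → end (x,ẋ)=(0.176749, 0.636132)
phase 3: p=0.2523, T=0.468, ωT=1.422392, cosh=2.194083, sinh=1.952947; start (x,ẋ)=(0.176749, 0.636132) → end (x,ẋ)=(0.495290, 0.947286)
phase 4: p=0.3540, T=0.487, ωT=1.480139, cosh=2.310581, sinh=2.082975; start (x,ẋ)=(0.495290, 0.947286) → end (x,ẋ)=(1.329683, 3.083260)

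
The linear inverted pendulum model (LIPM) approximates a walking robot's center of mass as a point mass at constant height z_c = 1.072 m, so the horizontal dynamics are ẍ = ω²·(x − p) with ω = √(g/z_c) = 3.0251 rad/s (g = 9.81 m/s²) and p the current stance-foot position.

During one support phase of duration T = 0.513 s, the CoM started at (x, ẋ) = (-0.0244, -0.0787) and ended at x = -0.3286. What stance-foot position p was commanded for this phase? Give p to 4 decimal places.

p = 0.1431

ωT = 3.0251·0.513 = 1.551876; cosh(ωT) = 2.466084, sinh(ωT) = 2.254234
x(T) = p + (x₀−p)·cosh(ωT) + (ẋ₀/ω)·sinh(ωT) ⇒ p·(1 − cosh) = x(T) − x₀·cosh − (ẋ₀/ω)·sinh
numerator   = -0.3286 − (-0.0244)·2.466084 − (-0.0787/3.0251)·2.254234 = -0.209782
denominator = 1 − 2.466084 = -1.466084
p = -0.209782 / -1.466084 = 0.1431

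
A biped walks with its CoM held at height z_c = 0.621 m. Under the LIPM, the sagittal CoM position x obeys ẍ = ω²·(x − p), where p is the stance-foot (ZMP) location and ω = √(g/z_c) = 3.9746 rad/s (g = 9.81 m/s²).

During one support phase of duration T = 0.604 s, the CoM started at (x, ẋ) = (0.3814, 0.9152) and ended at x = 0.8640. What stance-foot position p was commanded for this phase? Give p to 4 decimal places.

p = 0.5518

ωT = 3.9746·0.604 = 2.400658; cosh(ωT) = 5.560547, sinh(ωT) = 5.469889
x(T) = p + (x₀−p)·cosh(ωT) + (ẋ₀/ω)·sinh(ωT) ⇒ p·(1 − cosh) = x(T) − x₀·cosh − (ẋ₀/ω)·sinh
numerator   = 0.8640 − (0.3814)·5.560547 − (0.9152/3.9746)·5.469889 = -2.516301
denominator = 1 − 5.560547 = -4.560547
p = -2.516301 / -4.560547 = 0.5518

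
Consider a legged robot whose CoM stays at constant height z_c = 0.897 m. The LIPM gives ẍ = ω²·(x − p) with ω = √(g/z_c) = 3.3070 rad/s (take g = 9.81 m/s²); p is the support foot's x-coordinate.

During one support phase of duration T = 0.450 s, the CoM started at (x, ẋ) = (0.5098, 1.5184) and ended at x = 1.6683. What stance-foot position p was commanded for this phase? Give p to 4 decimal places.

ωT = 3.3070·0.450 = 1.488150; cosh(ωT) = 2.327342, sinh(ωT) = 2.101552
x(T) = p + (x₀−p)·cosh(ωT) + (ẋ₀/ω)·sinh(ωT) ⇒ p·(1 − cosh) = x(T) − x₀·cosh − (ẋ₀/ω)·sinh
numerator   = 1.6683 − (0.5098)·2.327342 − (1.5184/3.3070)·2.101552 = -0.483101
denominator = 1 − 2.327342 = -1.327342
p = -0.483101 / -1.327342 = 0.3640

p = 0.3640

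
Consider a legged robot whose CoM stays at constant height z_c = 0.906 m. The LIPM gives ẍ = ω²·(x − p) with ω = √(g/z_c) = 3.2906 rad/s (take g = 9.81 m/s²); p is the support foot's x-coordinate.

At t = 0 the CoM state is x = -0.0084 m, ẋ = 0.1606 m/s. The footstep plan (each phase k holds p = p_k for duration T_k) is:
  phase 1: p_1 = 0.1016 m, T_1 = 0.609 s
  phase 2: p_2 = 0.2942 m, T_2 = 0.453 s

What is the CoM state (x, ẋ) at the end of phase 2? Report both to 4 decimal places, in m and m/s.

phase 1: p=0.1016, T=0.609, ωT=2.003975, cosh=3.776644, sinh=3.641845; start (x,ẋ)=(-0.008400, 0.160600) → end (x,ẋ)=(-0.136088, -0.711695)
phase 2: p=0.2942, T=0.453, ωT=1.490642, cosh=2.332586, sinh=2.107358; start (x,ẋ)=(-0.136088, -0.711695) → end (x,ẋ)=(-1.165266, -4.643911)

x = -1.1653, ẋ = -4.6439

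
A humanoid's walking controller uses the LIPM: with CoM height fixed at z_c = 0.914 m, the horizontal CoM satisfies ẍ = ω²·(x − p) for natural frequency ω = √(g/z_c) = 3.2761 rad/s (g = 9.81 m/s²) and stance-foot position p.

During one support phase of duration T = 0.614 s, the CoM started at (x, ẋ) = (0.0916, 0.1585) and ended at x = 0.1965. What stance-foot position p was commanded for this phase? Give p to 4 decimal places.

p = 0.1175

ωT = 3.2761·0.614 = 2.011525; cosh(ωT) = 3.804248, sinh(ωT) = 3.670463
x(T) = p + (x₀−p)·cosh(ωT) + (ẋ₀/ω)·sinh(ωT) ⇒ p·(1 − cosh) = x(T) − x₀·cosh − (ẋ₀/ω)·sinh
numerator   = 0.1965 − (0.0916)·3.804248 − (0.1585/3.2761)·3.670463 = -0.329549
denominator = 1 − 3.804248 = -2.804248
p = -0.329549 / -2.804248 = 0.1175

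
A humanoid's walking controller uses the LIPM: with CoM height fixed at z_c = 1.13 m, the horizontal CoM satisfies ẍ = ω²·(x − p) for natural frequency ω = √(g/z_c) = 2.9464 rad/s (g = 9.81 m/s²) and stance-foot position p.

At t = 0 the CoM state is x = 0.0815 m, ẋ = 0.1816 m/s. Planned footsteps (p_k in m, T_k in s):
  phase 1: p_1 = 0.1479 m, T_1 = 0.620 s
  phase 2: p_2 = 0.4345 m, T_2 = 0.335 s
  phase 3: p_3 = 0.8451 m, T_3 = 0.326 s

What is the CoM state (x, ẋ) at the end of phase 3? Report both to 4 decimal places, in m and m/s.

phase 1: p=0.1479, T=0.620, ωT=1.826768, cosh=3.187352, sinh=3.026419; start (x,ẋ)=(0.081500, 0.181600) → end (x,ẋ)=(0.122792, -0.013268)
phase 2: p=0.4345, T=0.335, ωT=0.987044, cosh=1.527984, sinh=1.155307; start (x,ẋ)=(0.122792, -0.013268) → end (x,ẋ)=(-0.046988, -1.081328)
phase 3: p=0.8451, T=0.326, ωT=0.960526, cosh=1.497882, sinh=1.115190; start (x,ẋ)=(-0.046988, -1.081328) → end (x,ẋ)=(-0.900416, -4.550920)

x = -0.9004, ẋ = -4.5509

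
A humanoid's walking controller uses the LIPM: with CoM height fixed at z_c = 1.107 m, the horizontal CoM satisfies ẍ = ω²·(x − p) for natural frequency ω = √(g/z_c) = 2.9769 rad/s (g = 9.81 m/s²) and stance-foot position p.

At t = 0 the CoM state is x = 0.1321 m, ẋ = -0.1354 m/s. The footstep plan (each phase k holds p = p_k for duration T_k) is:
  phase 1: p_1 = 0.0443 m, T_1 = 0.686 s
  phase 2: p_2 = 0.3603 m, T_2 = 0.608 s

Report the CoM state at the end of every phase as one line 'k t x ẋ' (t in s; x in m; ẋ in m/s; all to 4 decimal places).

phase 1: p=0.0443, T=0.686, ωT=2.042153, cosh=3.918469, sinh=3.788719; start (x,ẋ)=(0.132100, -0.135400) → end (x,ẋ)=(0.216017, 0.459704)
phase 2: p=0.3603, T=0.608, ωT=1.809955, cosh=3.136918, sinh=2.973256; start (x,ẋ)=(0.216017, 0.459704) → end (x,ẋ)=(0.366838, 0.164993)

1 0.6860 0.2160 0.4597
2 1.2940 0.3668 0.1650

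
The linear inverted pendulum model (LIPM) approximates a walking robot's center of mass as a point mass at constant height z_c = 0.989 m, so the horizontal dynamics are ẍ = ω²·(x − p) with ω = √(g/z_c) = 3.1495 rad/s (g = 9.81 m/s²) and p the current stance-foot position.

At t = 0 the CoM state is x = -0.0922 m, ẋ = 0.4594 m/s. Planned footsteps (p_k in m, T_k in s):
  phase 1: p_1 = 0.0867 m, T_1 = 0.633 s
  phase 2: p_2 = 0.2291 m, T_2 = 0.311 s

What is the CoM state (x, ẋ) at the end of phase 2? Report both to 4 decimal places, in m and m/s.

x = -0.3185, ẋ = -1.5040

phase 1: p=0.0867, T=0.633, ωT=1.993634, cosh=3.739181, sinh=3.602982; start (x,ẋ)=(-0.092200, 0.459400) → end (x,ẋ)=(-0.056693, -0.312304)
phase 2: p=0.2291, T=0.311, ωT=0.979495, cosh=1.519305, sinh=1.143804; start (x,ẋ)=(-0.056693, -0.312304) → end (x,ẋ)=(-0.318526, -1.504028)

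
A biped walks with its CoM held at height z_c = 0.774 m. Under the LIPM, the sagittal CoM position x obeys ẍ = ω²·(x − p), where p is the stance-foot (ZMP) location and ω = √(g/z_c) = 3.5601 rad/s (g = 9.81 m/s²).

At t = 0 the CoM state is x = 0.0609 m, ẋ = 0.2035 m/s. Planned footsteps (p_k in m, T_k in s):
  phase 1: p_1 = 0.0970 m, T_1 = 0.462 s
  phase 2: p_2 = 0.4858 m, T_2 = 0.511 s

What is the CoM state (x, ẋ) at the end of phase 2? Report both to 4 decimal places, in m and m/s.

phase 1: p=0.0970, T=0.462, ωT=1.644766, cosh=2.686428, sinh=2.493371; start (x,ẋ)=(0.060900, 0.203500) → end (x,ẋ)=(0.142544, 0.226241)
phase 2: p=0.4858, T=0.511, ωT=1.819211, cosh=3.164573, sinh=3.002419; start (x,ẋ)=(0.142544, 0.226241) → end (x,ẋ)=(-0.409657, -2.953074)

x = -0.4097, ẋ = -2.9531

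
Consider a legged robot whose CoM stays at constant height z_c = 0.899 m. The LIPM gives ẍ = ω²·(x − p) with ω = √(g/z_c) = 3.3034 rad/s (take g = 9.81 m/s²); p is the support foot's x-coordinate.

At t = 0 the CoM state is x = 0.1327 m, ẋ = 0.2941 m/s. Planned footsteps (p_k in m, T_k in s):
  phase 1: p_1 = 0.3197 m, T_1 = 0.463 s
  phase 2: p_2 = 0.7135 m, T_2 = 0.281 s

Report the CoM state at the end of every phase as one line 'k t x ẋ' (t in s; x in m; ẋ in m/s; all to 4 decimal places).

1 0.4630 0.0637 -0.6481
2 0.7440 -0.4464 -3.2393

phase 1: p=0.3197, T=0.463, ωT=1.529474, cosh=2.416199, sinh=2.199550; start (x,ẋ)=(0.132700, 0.294100) → end (x,ẋ)=(0.063696, -0.648136)
phase 2: p=0.7135, T=0.281, ωT=0.928255, cosh=1.462667, sinh=1.067424; start (x,ẋ)=(0.063696, -0.648136) → end (x,ẋ)=(-0.446379, -3.239303)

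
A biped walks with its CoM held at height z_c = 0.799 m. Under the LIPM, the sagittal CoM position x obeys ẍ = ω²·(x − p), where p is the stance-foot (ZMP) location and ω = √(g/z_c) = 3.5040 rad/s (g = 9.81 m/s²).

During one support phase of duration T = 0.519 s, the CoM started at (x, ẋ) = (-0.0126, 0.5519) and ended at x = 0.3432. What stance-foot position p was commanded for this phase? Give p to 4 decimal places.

p = 0.0414

ωT = 3.5040·0.519 = 1.818576; cosh(ωT) = 3.162666, sinh(ωT) = 3.000410
x(T) = p + (x₀−p)·cosh(ωT) + (ẋ₀/ω)·sinh(ωT) ⇒ p·(1 − cosh) = x(T) − x₀·cosh − (ẋ₀/ω)·sinh
numerator   = 0.3432 − (-0.0126)·3.162666 − (0.5519/3.5040)·3.000410 = -0.089532
denominator = 1 − 3.162666 = -2.162666
p = -0.089532 / -2.162666 = 0.0414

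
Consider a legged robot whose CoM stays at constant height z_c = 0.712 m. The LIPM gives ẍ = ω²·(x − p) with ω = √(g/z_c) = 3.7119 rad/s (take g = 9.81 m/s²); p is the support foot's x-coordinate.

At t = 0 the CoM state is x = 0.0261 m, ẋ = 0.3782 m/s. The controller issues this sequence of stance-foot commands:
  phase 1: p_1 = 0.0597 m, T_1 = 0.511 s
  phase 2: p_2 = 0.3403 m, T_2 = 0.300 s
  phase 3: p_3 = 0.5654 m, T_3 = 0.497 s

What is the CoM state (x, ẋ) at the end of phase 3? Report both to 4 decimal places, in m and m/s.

x = 1.5088, ẋ = 3.6917

phase 1: p=0.0597, T=0.511, ωT=1.896781, cosh=3.407229, sinh=3.257178; start (x,ẋ)=(0.026100, 0.378200) → end (x,ẋ)=(0.277086, 0.882379)
phase 2: p=0.3403, T=0.300, ωT=1.113570, cosh=1.686797, sinh=1.358413; start (x,ẋ)=(0.277086, 0.882379) → end (x,ẋ)=(0.556588, 1.169652)
phase 3: p=0.5654, T=0.497, ωT=1.844814, cosh=3.242490, sinh=3.084435; start (x,ẋ)=(0.556588, 1.169652) → end (x,ẋ)=(1.508760, 3.691695)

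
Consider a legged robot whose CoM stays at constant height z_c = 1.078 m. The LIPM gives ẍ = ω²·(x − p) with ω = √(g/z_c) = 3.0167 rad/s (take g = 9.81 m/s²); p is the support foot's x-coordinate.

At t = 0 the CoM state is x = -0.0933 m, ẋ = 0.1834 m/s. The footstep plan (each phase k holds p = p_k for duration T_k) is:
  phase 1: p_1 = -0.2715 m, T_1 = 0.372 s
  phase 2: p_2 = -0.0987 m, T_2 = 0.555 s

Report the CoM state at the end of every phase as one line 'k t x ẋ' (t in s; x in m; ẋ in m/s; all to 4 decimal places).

1 0.3720 0.1147 1.0496
2 0.9270 1.3859 4.5548

phase 1: p=-0.2715, T=0.372, ωT=1.122212, cosh=1.698601, sinh=1.373042; start (x,ẋ)=(-0.093300, 0.183400) → end (x,ẋ)=(0.114665, 1.049638)
phase 2: p=-0.0987, T=0.555, ωT=1.674269, cosh=2.761168, sinh=2.573723; start (x,ẋ)=(0.114665, 1.049638) → end (x,ẋ)=(1.385943, 4.554821)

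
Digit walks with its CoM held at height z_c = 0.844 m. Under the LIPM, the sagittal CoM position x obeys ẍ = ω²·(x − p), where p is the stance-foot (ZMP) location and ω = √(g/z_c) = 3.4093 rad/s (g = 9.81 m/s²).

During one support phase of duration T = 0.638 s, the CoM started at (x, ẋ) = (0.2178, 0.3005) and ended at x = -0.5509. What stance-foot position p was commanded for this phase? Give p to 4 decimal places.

ωT = 3.4093·0.638 = 2.175133; cosh(ωT) = 4.458476, sinh(ωT) = 4.344883
x(T) = p + (x₀−p)·cosh(ωT) + (ẋ₀/ω)·sinh(ωT) ⇒ p·(1 − cosh) = x(T) − x₀·cosh − (ẋ₀/ω)·sinh
numerator   = -0.5509 − (0.2178)·4.458476 − (0.3005/3.4093)·4.344883 = -1.904920
denominator = 1 − 4.458476 = -3.458476
p = -1.904920 / -3.458476 = 0.5508

p = 0.5508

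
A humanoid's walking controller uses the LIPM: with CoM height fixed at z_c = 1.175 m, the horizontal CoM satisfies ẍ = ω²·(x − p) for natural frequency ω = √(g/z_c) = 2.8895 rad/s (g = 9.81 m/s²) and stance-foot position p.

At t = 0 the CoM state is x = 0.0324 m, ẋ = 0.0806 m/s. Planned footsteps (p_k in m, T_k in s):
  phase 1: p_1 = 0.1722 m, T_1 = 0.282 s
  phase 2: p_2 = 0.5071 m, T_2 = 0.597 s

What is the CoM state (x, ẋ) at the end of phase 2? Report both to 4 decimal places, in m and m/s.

phase 1: p=0.1722, T=0.282, ωT=0.814839, cosh=1.350761, sinh=0.908051; start (x,ẋ)=(0.032400, 0.080600) → end (x,ẋ)=(0.008693, -0.257938)
phase 2: p=0.5071, T=0.597, ωT=1.725031, cosh=2.895433, sinh=2.717265; start (x,ẋ)=(0.008693, -0.257938) → end (x,ẋ)=(-1.178567, -4.660104)

x = -1.1786, ẋ = -4.6601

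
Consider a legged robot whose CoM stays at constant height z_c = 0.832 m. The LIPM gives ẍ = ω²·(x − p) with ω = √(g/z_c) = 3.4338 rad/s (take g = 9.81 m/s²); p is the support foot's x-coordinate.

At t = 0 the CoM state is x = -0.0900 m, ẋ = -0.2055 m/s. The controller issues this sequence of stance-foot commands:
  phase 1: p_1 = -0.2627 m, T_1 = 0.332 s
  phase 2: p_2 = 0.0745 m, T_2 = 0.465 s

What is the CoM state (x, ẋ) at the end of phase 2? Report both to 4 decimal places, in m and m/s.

phase 1: p=-0.2627, T=0.332, ωT=1.140022, cosh=1.723324, sinh=1.403512; start (x,ẋ)=(-0.090000, -0.205500) → end (x,ẋ)=(-0.049077, 0.478164)
phase 2: p=0.0745, T=0.465, ωT=1.596717, cosh=2.569679, sinh=2.367119; start (x,ẋ)=(-0.049077, 0.478164) → end (x,ẋ)=(0.086573, 0.224268)

x = 0.0866, ẋ = 0.2243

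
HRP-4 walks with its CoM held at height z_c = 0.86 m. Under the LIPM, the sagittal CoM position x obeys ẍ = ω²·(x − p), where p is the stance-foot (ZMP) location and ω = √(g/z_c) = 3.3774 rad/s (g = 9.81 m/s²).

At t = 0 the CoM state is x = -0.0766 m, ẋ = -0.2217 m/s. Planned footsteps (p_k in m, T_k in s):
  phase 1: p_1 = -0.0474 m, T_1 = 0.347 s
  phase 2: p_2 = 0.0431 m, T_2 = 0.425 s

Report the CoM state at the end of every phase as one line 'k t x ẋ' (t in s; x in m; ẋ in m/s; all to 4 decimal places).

phase 1: p=-0.0474, T=0.347, ωT=1.171958, cosh=1.769033, sinh=1.459273; start (x,ẋ)=(-0.076600, -0.221700) → end (x,ẋ)=(-0.194846, -0.536108)
phase 2: p=0.0431, T=0.425, ωT=1.435395, cosh=2.219663, sinh=1.981641; start (x,ẋ)=(-0.194846, -0.536108) → end (x,ẋ)=(-0.799613, -2.782502)

1 0.3470 -0.1948 -0.5361
2 0.7720 -0.7996 -2.7825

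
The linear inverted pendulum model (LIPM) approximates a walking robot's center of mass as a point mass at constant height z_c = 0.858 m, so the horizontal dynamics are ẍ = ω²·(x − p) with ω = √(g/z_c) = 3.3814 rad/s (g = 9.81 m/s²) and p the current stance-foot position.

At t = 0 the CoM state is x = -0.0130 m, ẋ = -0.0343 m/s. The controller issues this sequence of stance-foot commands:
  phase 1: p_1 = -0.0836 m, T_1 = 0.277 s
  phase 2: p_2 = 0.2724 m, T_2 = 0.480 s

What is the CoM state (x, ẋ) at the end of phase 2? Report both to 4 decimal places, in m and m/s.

x = -0.2709, ẋ = -1.6207

phase 1: p=-0.0836, T=0.277, ωT=0.936648, cosh=1.471677, sinh=1.079737; start (x,ẋ)=(-0.013000, -0.034300) → end (x,ẋ)=(0.009348, 0.207284)
phase 2: p=0.2724, T=0.480, ωT=1.623072, cosh=2.632964, sinh=2.435673; start (x,ẋ)=(0.009348, 0.207284) → end (x,ẋ)=(-0.270897, -1.620723)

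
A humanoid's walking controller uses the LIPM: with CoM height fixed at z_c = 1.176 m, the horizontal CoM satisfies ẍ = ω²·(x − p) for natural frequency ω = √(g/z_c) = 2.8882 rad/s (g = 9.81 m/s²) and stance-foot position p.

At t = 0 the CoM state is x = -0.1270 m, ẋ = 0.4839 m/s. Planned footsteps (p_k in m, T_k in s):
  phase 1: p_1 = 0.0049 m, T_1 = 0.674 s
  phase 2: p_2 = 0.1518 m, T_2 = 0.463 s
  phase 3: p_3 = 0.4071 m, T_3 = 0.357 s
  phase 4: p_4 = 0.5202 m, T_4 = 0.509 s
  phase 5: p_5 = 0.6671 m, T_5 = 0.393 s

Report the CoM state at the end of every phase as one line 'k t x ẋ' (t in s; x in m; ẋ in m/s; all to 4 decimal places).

phase 1: p=0.0049, T=0.674, ωT=1.946647, cosh=3.573955, sinh=3.431203; start (x,ẋ)=(-0.127000, 0.483900) → end (x,ẋ)=(0.108372, 0.422308)
phase 2: p=0.1518, T=0.463, ωT=1.337237, cosh=2.035537, sinh=1.772967; start (x,ẋ)=(0.108372, 0.422308) → end (x,ẋ)=(0.322641, 0.637243)
phase 3: p=0.4071, T=0.357, ωT=1.031087, cosh=1.580366, sinh=1.223747; start (x,ẋ)=(0.322641, 0.637243) → end (x,ẋ)=(0.543628, 0.708564)
phase 4: p=0.5202, T=0.509, ωT=1.470094, cosh=2.289774, sinh=2.059870; start (x,ẋ)=(0.543628, 0.708564) → end (x,ẋ)=(1.079193, 1.761830)
phase 5: p=0.6671, T=0.393, ωT=1.135063, cosh=1.716385, sinh=1.394983; start (x,ẋ)=(1.079193, 1.761830) → end (x,ẋ)=(2.225364, 4.684298)

1 0.6740 0.1084 0.4223
2 1.1370 0.3226 0.6372
3 1.4940 0.5436 0.7086
4 2.0030 1.0792 1.7618
5 2.3960 2.2254 4.6843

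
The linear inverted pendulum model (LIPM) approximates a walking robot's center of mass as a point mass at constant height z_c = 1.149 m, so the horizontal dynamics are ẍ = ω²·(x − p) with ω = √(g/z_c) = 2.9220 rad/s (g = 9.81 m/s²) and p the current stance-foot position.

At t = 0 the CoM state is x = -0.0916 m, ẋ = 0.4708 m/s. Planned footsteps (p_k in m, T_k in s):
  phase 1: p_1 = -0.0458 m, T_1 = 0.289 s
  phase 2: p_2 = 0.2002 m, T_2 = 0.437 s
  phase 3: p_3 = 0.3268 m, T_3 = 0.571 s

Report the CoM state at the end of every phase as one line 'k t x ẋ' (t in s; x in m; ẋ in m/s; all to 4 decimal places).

1 0.2890 0.0439 0.5220
2 0.7260 0.1935 0.2534
3 1.2970 0.1826 -0.3002

phase 1: p=-0.0458, T=0.289, ωT=0.844458, cosh=1.378253, sinh=0.948463; start (x,ẋ)=(-0.091600, 0.470800) → end (x,ẋ)=(0.043895, 0.521951)
phase 2: p=0.2002, T=0.437, ωT=1.276914, cosh=1.932227, sinh=1.653330; start (x,ẋ)=(0.043895, 0.521951) → end (x,ẋ)=(0.193514, 0.253413)
phase 3: p=0.3268, T=0.571, ωT=1.668462, cosh=2.746270, sinh=2.557734; start (x,ẋ)=(0.193514, 0.253413) → end (x,ẋ)=(0.182582, -0.300200)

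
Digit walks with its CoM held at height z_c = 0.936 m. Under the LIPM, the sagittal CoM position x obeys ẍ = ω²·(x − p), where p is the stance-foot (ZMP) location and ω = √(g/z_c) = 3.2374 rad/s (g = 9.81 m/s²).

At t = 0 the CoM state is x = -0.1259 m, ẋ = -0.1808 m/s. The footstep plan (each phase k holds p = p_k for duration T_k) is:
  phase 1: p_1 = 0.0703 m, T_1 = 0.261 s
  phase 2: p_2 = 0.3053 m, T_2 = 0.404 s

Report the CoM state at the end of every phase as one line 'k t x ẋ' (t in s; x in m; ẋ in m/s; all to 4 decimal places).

phase 1: p=0.0703, T=0.261, ωT=0.844961, cosh=1.378731, sinh=0.949157; start (x,ẋ)=(-0.125900, -0.180800) → end (x,ẋ)=(-0.253215, -0.852158)
phase 2: p=0.3053, T=0.404, ωT=1.307910, cosh=1.984410, sinh=1.714025; start (x,ẋ)=(-0.253215, -0.852158) → end (x,ẋ)=(-1.254193, -4.790221)

1 0.2610 -0.2532 -0.8522
2 0.6650 -1.2542 -4.7902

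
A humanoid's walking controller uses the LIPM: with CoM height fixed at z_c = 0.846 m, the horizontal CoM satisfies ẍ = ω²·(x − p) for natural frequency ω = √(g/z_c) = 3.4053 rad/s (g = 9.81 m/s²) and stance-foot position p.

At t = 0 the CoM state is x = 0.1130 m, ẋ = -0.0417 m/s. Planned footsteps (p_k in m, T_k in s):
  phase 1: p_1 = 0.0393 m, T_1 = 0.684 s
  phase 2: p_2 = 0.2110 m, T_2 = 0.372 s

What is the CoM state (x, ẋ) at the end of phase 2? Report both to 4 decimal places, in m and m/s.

phase 1: p=0.0393, T=0.684, ωT=2.329225, cosh=5.183676, sinh=5.086305; start (x,ẋ)=(0.113000, -0.041700) → end (x,ẋ)=(0.359052, 1.060354)
phase 2: p=0.2110, T=0.372, ωT=1.266772, cosh=1.915557, sinh=1.633818; start (x,ẋ)=(0.359052, 1.060354) → end (x,ẋ)=(1.003346, 2.854877)

x = 1.0033, ẋ = 2.8549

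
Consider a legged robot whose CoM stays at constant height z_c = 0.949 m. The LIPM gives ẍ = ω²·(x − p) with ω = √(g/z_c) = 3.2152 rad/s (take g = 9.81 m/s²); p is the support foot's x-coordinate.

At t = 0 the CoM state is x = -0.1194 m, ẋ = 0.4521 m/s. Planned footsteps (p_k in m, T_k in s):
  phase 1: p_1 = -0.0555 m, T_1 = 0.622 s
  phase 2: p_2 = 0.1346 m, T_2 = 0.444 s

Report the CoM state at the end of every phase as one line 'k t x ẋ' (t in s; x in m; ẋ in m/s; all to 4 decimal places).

1 0.6220 0.2140 0.9556
2 1.0660 0.8935 2.6081

phase 1: p=-0.0555, T=0.622, ωT=1.999854, cosh=3.761668, sinh=3.626313; start (x,ẋ)=(-0.119400, 0.452100) → end (x,ẋ)=(0.214037, 0.955619)
phase 2: p=0.1346, T=0.444, ωT=1.427549, cosh=2.204183, sinh=1.964286; start (x,ẋ)=(0.214037, 0.955619) → end (x,ẋ)=(0.893518, 2.608052)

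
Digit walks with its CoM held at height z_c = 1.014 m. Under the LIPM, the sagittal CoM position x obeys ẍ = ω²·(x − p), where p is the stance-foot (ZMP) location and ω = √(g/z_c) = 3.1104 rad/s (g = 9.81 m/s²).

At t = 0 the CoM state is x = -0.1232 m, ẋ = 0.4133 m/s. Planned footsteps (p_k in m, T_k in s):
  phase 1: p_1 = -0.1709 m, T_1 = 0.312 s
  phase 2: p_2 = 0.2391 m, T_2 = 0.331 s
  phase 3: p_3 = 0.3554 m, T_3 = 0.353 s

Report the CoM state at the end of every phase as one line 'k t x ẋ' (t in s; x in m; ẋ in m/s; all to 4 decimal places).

phase 1: p=-0.1709, T=0.312, ωT=0.970445, cosh=1.509016, sinh=1.130102; start (x,ẋ)=(-0.123200, 0.413300) → end (x,ẋ)=(0.051244, 0.791345)
phase 2: p=0.2391, T=0.331, ωT=1.029542, cosh=1.578477, sinh=1.221307; start (x,ẋ)=(0.051244, 0.791345) → end (x,ẋ)=(0.253298, 0.535503)
phase 3: p=0.3554, T=0.353, ωT=1.097971, cosh=1.665812, sinh=1.332265; start (x,ẋ)=(0.253298, 0.535503) → end (x,ẋ)=(0.414687, 0.468950)

1 0.3120 0.0512 0.7913
2 0.6430 0.2533 0.5355
3 0.9960 0.4147 0.4689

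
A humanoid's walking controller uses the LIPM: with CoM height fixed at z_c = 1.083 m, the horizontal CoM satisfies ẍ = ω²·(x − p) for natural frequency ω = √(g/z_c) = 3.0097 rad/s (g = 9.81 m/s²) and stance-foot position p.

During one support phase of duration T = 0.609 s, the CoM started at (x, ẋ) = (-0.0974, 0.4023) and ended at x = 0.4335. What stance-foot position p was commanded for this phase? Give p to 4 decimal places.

ωT = 3.0097·0.609 = 1.832907; cosh(ωT) = 3.205992, sinh(ωT) = 3.046044
x(T) = p + (x₀−p)·cosh(ωT) + (ẋ₀/ω)·sinh(ωT) ⇒ p·(1 − cosh) = x(T) − x₀·cosh − (ẋ₀/ω)·sinh
numerator   = 0.4335 − (-0.0974)·3.205992 − (0.4023/3.0097)·3.046044 = 0.338606
denominator = 1 − 3.205992 = -2.205992
p = 0.338606 / -2.205992 = -0.1535

p = -0.1535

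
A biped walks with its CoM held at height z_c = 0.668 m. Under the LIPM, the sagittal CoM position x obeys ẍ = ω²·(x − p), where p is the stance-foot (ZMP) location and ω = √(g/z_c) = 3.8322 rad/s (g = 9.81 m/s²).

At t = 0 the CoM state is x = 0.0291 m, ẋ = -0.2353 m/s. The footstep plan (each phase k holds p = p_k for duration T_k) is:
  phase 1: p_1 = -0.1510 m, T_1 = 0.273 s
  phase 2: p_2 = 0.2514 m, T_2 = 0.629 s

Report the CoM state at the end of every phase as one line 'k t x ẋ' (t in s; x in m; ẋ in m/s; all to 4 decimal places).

1 0.2730 0.0604 0.4849
2 0.9020 -0.1220 -1.3218

phase 1: p=-0.1510, T=0.273, ωT=1.046191, cosh=1.599030, sinh=1.247756; start (x,ẋ)=(0.029100, -0.235300) → end (x,ẋ)=(0.060372, 0.484924)
phase 2: p=0.2514, T=0.629, ωT=2.410454, cosh=5.614395, sinh=5.524620; start (x,ẋ)=(0.060372, 0.484924) → end (x,ẋ)=(-0.122025, -1.321785)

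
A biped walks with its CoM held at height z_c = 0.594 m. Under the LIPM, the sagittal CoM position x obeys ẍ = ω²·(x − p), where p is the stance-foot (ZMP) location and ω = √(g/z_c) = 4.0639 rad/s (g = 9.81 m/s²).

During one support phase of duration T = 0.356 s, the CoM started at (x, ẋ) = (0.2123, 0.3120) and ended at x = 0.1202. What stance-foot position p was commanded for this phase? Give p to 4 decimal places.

ωT = 4.0639·0.356 = 1.446748; cosh(ωT) = 2.242305, sinh(ωT) = 2.006970
x(T) = p + (x₀−p)·cosh(ωT) + (ẋ₀/ω)·sinh(ωT) ⇒ p·(1 − cosh) = x(T) − x₀·cosh − (ẋ₀/ω)·sinh
numerator   = 0.1202 − (0.2123)·2.242305 − (0.3120/4.0639)·2.006970 = -0.509924
denominator = 1 − 2.242305 = -1.242305
p = -0.509924 / -1.242305 = 0.4105

p = 0.4105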